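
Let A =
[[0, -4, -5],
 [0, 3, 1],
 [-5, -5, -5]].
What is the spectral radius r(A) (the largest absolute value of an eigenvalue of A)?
r(A) ≈ 7.5771

The eigenvalues of A are the roots of its characteristic polynomial. With M = A (coefficients from the trace, the sum of principal 2x2 minors, and det A):
  p(λ) = det(λ I - M) = λ^3 + 2λ^2 - 35λ + 55.
No integer candidate from the rational root theorem (±divisors of 55) is a root, so the roots are irrational. The cubic discriminant is Δ = 23665 > 0, so there are three distinct real roots. p(-8) = -49 and p(-7) = 55 have opposite signs, so a root lies in (-8, -7); Newton's method refines it to λ ≈ -7.5771. p(2) = 1 and p(3) = -5 have opposite signs, so a root lies in (2, 3); Newton's method refines it to λ ≈ 2.0692. p(3) = -5 and p(4) = 11 have opposite signs, so a root lies in (3, 4); Newton's method refines it to λ ≈ 3.5079. Check (Vieta): the three roots sum to -2, matching tr M = -2.
Thus the eigenvalues (to 4 decimals) are -7.5771 (modulus 7.5771); 2.0692 (modulus 2.0692); 3.5079 (modulus 3.5079). The spectral radius is the largest modulus: r(A) ≈ 7.5771. (Cross-check: r(A) ≤ ||A||_2 ≈ 10.6183; equality holds whenever A is normal, though it can also hold for some non-normal A.)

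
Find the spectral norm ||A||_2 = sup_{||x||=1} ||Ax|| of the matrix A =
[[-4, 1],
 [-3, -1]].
||A||_2 = sqrt((27 + sqrt(533))/2) ≈ 5.0043 (= sqrt(largest eigenvalue of A^T A))

||A||_2 = sigma_max(A) = sqrt(lambda_max(A^T A)). Form the symmetric matrix M = A^T A =
[[25, -1],
 [-1, 2]].
Its characteristic polynomial (trace, determinant of M give the coefficients) is
  p(λ) = det(λ I - M) = λ^2 - 27λ + 49.
For λ^2 - 27λ + 49 the discriminant is 533. It is nonnegative but not a perfect square, so the roots are real and irrational: λ = (27 ± sqrt(533))/2 ≈ 25.0434, 1.9566.
So the eigenvalues of A^T A are ≈ 1.9566, 25.0434 (all ≥ 0, as they must be for A^T A). The largest is λ_max = (27 + sqrt(533))/2 ≈ 25.0434, hence ||A||_2 = sqrt(λ_max) = sqrt((27 + sqrt(533))/2) ≈ 5.0043.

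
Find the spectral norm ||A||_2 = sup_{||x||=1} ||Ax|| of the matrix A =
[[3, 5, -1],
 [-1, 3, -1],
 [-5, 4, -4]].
||A||_2 ≈ 8.3776 (= sqrt(largest eigenvalue of A^T A))

||A||_2 = sigma_max(A) = sqrt(lambda_max(A^T A)). Form the symmetric matrix M = A^T A =
[[35, -8, 18],
 [-8, 50, -24],
 [18, -24, 18]].
Its characteristic polynomial (trace, sum of principal 2x2 minors, determinant of M give the coefficients) is
  p(λ) = det(λ I - M) = λ^3 - 103λ^2 + 2316λ - 900.
No integer candidate from the rational root theorem (±divisors of 900) is a root, so the roots are irrational. The cubic discriminant is Δ = 7123176720 > 0, so there are three distinct real roots. p(0) = -900 and p(1) = 1314 have opposite signs, so a root lies in (0, 1); Newton's method refines it to λ ≈ 0.3955. p(32) = 508 and p(33) = -702 have opposite signs, so a root lies in (32, 33); Newton's method refines it to λ ≈ 32.421. p(70) = -480 and p(71) = 2224 have opposite signs, so a root lies in (70, 71); Newton's method refines it to λ ≈ 70.1835. Check (Vieta): the three roots sum to 103, matching tr M = 103.
So the eigenvalues of A^T A are ≈ 0.3955, 32.421, 70.1835 (all ≥ 0, as they must be for A^T A). The largest is λ_max ≈ 70.1835, hence ||A||_2 = sqrt(λ_max) ≈ 8.3776.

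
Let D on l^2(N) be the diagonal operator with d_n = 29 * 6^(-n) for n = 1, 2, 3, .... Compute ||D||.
||D|| = 29/6 (attained at n = 1)

For D diagonal, ||D|| = sup_n |d_n|. The sequence d_n = 29 * 6^(-n) is positive and strictly decreasing (ratio 6^(-1) < 1), so the supremum is d_1 = 29/6. Hence ||D|| = 29/6.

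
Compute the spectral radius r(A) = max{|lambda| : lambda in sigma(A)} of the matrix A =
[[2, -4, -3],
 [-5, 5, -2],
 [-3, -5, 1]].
r(A) ≈ 8.0468

The eigenvalues of A are the roots of its characteristic polynomial. With M = A (coefficients from the trace, the sum of principal 2x2 minors, and det A):
  p(λ) = det(λ I - M) = λ^3 - 8λ^2 - 22λ + 174.
No integer candidate from the rational root theorem (±divisors of 174) is a root, so the roots are irrational. The cubic discriminant is Δ = 163700 > 0, so there are three distinct real roots. p(-5) = -41 and p(-4) = 70 have opposite signs, so a root lies in (-5, -4); Newton's method refines it to λ ≈ -4.6736. p(4) = 22 and p(5) = -11 have opposite signs, so a root lies in (4, 5); Newton's method refines it to λ ≈ 4.6268. p(8) = -2 and p(9) = 57 have opposite signs, so a root lies in (8, 9); Newton's method refines it to λ ≈ 8.0468. Check (Vieta): the three roots sum to 8, matching tr M = 8.
Thus the eigenvalues (to 4 decimals) are -4.6736 (modulus 4.6736); 4.6268 (modulus 4.6268); 8.0468 (modulus 8.0468). The spectral radius is the largest modulus: r(A) ≈ 8.0468. (Cross-check: r(A) ≤ ||A||_2 ≈ 8.6582; equality holds whenever A is normal, though it can also hold for some non-normal A.)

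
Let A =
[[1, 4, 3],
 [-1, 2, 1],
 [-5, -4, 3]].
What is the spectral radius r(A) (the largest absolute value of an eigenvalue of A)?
r(A) ≈ 5.1821

The eigenvalues of A are the roots of its characteristic polynomial. With M = A (coefficients from the trace, the sum of principal 2x2 minors, and det A):
  p(λ) = det(λ I - M) = λ^3 - 6λ^2 + 34λ - 44.
No integer candidate from the rational root theorem (±divisors of 44) is a root, so the roots are irrational. The cubic discriminant is Δ = -44320 < 0, so there is one real root and a complex-conjugate pair. p(1) = -15 and p(2) = 8 have opposite signs, so a root lies in (1, 2); Newton's method refines it to λ ≈ 1.6385. Dividing out (λ - (1.6385)) leaves approximately λ^2 - 4.3615λ + 26.8537. For λ^2 - 4.3615λ + 26.8537 the discriminant is -88.392. It is negative, so the remaining roots are the complex-conjugate pair λ ≈ 2.1807 ± 4.7009i. Their product equals the constant term, so |λ|^2 ≈ 26.8537 and |λ| ≈ 5.1821.
Thus the eigenvalues (to 4 decimals) are 1.6385 (modulus 1.6385); 2.1807 ± 4.7009i (modulus 5.1821). The spectral radius is the largest modulus: r(A) ≈ 5.1821. (Cross-check: r(A) ≤ ||A||_2 ≈ 7.4353; equality holds whenever A is normal, though it can also hold for some non-normal A.)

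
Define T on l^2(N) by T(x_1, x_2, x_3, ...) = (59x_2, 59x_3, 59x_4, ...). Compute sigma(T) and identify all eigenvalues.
sigma(T) = closed disk {z in C : |z| ≤ 59}; sigma_p(T) = open disk {z in C : |z| < 59}

Note T = 59·V where V is the unit left shift (V x)_k = x_{k+1}; so sigma(T) = 59·sigma(V) and ||T|| = 59||V||. ||T x||^2 = 3481sum_{k≥2} |x_k|^2 ≤ 3481||x||^2, with equality on {x : x_1 = 0}, so ||T|| = 59. For any lambda with |lambda| < 59, set r = lambda/59 (|r| < 1); the vector x = (1, r, r^2, ...) is in l^2 and satisfies T x = 59(r, r^2, ...) = lambda x, so lambda is an eigenvalue. On the boundary |lambda| = 59 the geometric series diverges, so no l^2 eigenvector exists, but these lambda lie in the approximate point spectrum. Hence sigma(T) is the closed disk of radius 59 and sigma_p(T) is the open disk.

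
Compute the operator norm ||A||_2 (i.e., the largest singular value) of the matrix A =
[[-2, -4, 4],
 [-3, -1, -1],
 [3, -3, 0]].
||A||_2 ≈ 6.2016 (= sqrt(largest eigenvalue of A^T A))

||A||_2 = sigma_max(A) = sqrt(lambda_max(A^T A)). Form the symmetric matrix M = A^T A =
[[22, 2, -5],
 [2, 26, -15],
 [-5, -15, 17]].
Its characteristic polynomial (trace, sum of principal 2x2 minors, determinant of M give the coefficients) is
  p(λ) = det(λ I - M) = λ^3 - 65λ^2 + 1134λ - 4356.
No integer candidate from the rational root theorem (±divisors of 4356) is a root, so the roots are irrational. The cubic discriminant is Δ = 82137492 > 0, so there are three distinct real roots. p(5) = -186 and p(6) = 324 have opposite signs, so a root lies in (5, 6); Newton's method refines it to λ ≈ 5.3432. p(21) = 54 and p(22) = -220 have opposite signs, so a root lies in (21, 22); Newton's method refines it to λ ≈ 21.1975. p(38) = -252 and p(39) = 324 have opposite signs, so a root lies in (38, 39); Newton's method refines it to λ ≈ 38.4593. Check (Vieta): the three roots sum to 65, matching tr M = 65.
So the eigenvalues of A^T A are ≈ 5.3432, 21.1975, 38.4593 (all ≥ 0, as they must be for A^T A). The largest is λ_max ≈ 38.4593, hence ||A||_2 = sqrt(λ_max) ≈ 6.2016.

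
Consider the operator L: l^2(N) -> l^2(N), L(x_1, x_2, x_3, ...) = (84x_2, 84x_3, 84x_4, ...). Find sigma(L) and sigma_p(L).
sigma(L) = closed disk {z in C : |z| ≤ 84}; sigma_p(L) = open disk {z in C : |z| < 84}

Note L = 84·V where V is the unit left shift (V x)_k = x_{k+1}; so sigma(L) = 84·sigma(V) and ||L|| = 84||V||. ||L x||^2 = 7056sum_{k≥2} |x_k|^2 ≤ 7056||x||^2, with equality on {x : x_1 = 0}, so ||L|| = 84. For any lambda with |lambda| < 84, set r = lambda/84 (|r| < 1); the vector x = (1, r, r^2, ...) is in l^2 and satisfies L x = 84(r, r^2, ...) = lambda x, so lambda is an eigenvalue. On the boundary |lambda| = 84 the geometric series diverges, so no l^2 eigenvector exists, but these lambda lie in the approximate point spectrum. Hence sigma(L) is the closed disk of radius 84 and sigma_p(L) is the open disk.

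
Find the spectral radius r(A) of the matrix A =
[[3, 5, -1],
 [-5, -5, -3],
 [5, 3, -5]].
r(A) ≈ 4.8085

The eigenvalues of A are the roots of its characteristic polynomial. With M = A (coefficients from the trace, the sum of principal 2x2 minors, and det A):
  p(λ) = det(λ I - M) = λ^3 + 7λ^2 + 34λ + 108.
No integer candidate from the rational root theorem (±divisors of 108) is a root, so the roots are irrational. The cubic discriminant is Δ = -101004 < 0, so there is one real root and a complex-conjugate pair. p(-5) = -12 and p(-4) = 20 have opposite signs, so a root lies in (-5, -4); Newton's method refines it to λ ≈ -4.671. Dividing out (λ - (-4.671)) leaves approximately λ^2 + 2.329λ + 23.1213. For λ^2 + 2.329λ + 23.1213 the discriminant is -87.061. It is negative, so the remaining roots are the complex-conjugate pair λ ≈ -1.1645 ± 4.6653i. Their product equals the constant term, so |λ|^2 ≈ 23.1213 and |λ| ≈ 4.8085.
Thus the eigenvalues (to 4 decimals) are -4.671 (modulus 4.671); -1.1645 ± 4.6653i (modulus 4.8085). The spectral radius is the largest modulus: r(A) ≈ 4.8085. (Cross-check: r(A) ≤ ||A||_2 ≈ 10.7707; equality holds whenever A is normal, though it can also hold for some non-normal A.)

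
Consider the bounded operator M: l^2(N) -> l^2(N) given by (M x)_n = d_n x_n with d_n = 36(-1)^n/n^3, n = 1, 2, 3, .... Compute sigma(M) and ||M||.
sigma(M) = {36(-1)^n/n^3 : n ≥ 1} ∪ {0}; ||M|| = 36

A bounded diagonal operator on l^2 with diagonal entries d_n has spectrum equal to the closure of {d_n : n ≥ 1}: every d_n is an eigenvalue (with eigenvector e_n), so {d_n} ⊂ sigma(M); the spectrum is closed, so its closure is too; and for lambda not in the closure, (M - lambda I) has bounded inverse (the diagonal entries 1/(d_n - lambda) are bounded). For our sequence d_n = 36(-1)^n/n^3, n = 1, 2, 3, ...:
  - {d_n} = {36(-1)^n/n^3 : n ≥ 1}; the only limit point is 0
  - closure = {36(-1)^n/n^3 : n ≥ 1} ∪ {0}
For the norm: a diagonal operator has ||M|| = sup_n |d_n|. Here |d_n| = 36/n^3 is decreasing, so sup_n |d_n| = |d_1| = 36. So ||M|| = 36.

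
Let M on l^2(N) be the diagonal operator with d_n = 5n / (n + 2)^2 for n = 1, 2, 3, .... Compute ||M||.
||M|| = 5/8 (attained at n = 2)

For M diagonal, ||M|| = sup_n |d_n|. Treat f(x) = 5x / (x + 2)^2 for real x > 0. By the quotient rule, f'(x) = 5(2 - x)/(x + 2)^3, which is positive for x < 2 and negative for x > 2. So f has a unique maximum at x = 2, and since 2 is a positive integer, the supremum over n ≥ 1 is attained at n = 2: d_2 = 5·2/(2 + 2)^2 = 5·2/16 = 5/8. Hence ||M|| = 5/8.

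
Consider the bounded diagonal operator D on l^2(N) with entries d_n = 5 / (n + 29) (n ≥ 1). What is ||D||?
||D|| = 1/6 (attained at n = 1)

For D diagonal, ||D|| = sup_n |d_n| = sup_n 5/(n + 29). This is positive and strictly decreasing in n, so the supremum is attained at n = 1: d_1 = 5/(1 + 29) = 1/6. Hence ||D|| = 1/6.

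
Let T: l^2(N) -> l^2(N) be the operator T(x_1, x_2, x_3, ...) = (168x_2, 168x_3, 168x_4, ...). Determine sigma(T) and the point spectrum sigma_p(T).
sigma(T) = closed disk {z in C : |z| ≤ 168}; sigma_p(T) = open disk {z in C : |z| < 168}

Note T = 168·V where V is the unit left shift (V x)_k = x_{k+1}; so sigma(T) = 168·sigma(V) and ||T|| = 168||V||. ||T x||^2 = 28224sum_{k≥2} |x_k|^2 ≤ 28224||x||^2, with equality on {x : x_1 = 0}, so ||T|| = 168. For any lambda with |lambda| < 168, set r = lambda/168 (|r| < 1); the vector x = (1, r, r^2, ...) is in l^2 and satisfies T x = 168(r, r^2, ...) = lambda x, so lambda is an eigenvalue. On the boundary |lambda| = 168 the geometric series diverges, so no l^2 eigenvector exists, but these lambda lie in the approximate point spectrum. Hence sigma(T) is the closed disk of radius 168 and sigma_p(T) is the open disk.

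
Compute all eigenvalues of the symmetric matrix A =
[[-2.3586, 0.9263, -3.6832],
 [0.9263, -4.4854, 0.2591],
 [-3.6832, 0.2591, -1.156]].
sigma(A) ≈ {-6, -4, 2}

A is real symmetric, so its spectrum consists of real eigenvalues. Expanding the characteristic polynomial of the displayed matrix gives
  det(λ I - A) = p(λ) = λ^3 + (8)λ^2 + (4)λ + (-48.0014).
Solving p(λ) = 0 yields eigenvalues ≈ -6, -4, 2. (A is shown rounded to 4 decimals, so these recover the underlying integer eigenvalues to within that precision.)
Verification: the trace of A = -8 equals the sum of eigenvalues -8, and det(A) ≈ 48.0014 matches the eigenvalue product 48.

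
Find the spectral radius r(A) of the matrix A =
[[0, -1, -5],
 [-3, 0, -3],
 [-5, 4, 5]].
r(A) ≈ 7.6175

The eigenvalues of A are the roots of its characteristic polynomial. With M = A (coefficients from the trace, the sum of principal 2x2 minors, and det A):
  p(λ) = det(λ I - M) = λ^3 - 5λ^2 - 16λ - 30.
No integer candidate from the rational root theorem (±divisors of 30) is a root, so the roots are irrational. The cubic discriminant is Δ = -59716 < 0, so there is one real root and a complex-conjugate pair. p(7) = -44 and p(8) = 34 have opposite signs, so a root lies in (7, 8); Newton's method refines it to λ ≈ 7.6175. Dividing out (λ - (7.6175)) leaves approximately λ^2 + 2.6175λ + 3.9383. For λ^2 + 2.6175λ + 3.9383 the discriminant is -8.9022. It is negative, so the remaining roots are the complex-conjugate pair λ ≈ -1.3087 ± 1.4918i. Their product equals the constant term, so |λ|^2 ≈ 3.9383 and |λ| ≈ 1.9845.
Thus the eigenvalues (to 4 decimals) are 7.6175 (modulus 7.6175); -1.3087 ± 1.4918i (modulus 1.9845). The spectral radius is the largest modulus: r(A) ≈ 7.6175. (Cross-check: r(A) ≤ ||A||_2 ≈ 9.0564; equality holds whenever A is normal, though it can also hold for some non-normal A.)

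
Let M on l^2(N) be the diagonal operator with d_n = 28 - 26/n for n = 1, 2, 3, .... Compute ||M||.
||M|| = 28

For a diagonal operator on l^2 with entries d_n, ||M|| = sup_n |d_n|. Here d_1 = 2, d_2 = 15, ..., and d_n = 28 - 26/n increases monotonically toward 28. All terms lie in [2, 28), so |d_n| = d_n and the supremum is the limit 28, which is not attained by any individual d_n. Hence ||M|| = 28.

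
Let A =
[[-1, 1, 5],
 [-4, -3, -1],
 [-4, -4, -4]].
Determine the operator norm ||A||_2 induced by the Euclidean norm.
||A||_2 = sqrt((101 + sqrt(2977))/2) ≈ 8.8194 (= sqrt(largest eigenvalue of A^T A))

||A||_2 = sigma_max(A) = sqrt(lambda_max(A^T A)). Form the symmetric matrix M = A^T A =
[[33, 27, 15],
 [27, 26, 24],
 [15, 24, 42]].
Its characteristic polynomial (trace, sum of principal 2x2 minors, determinant of M give the coefficients) is
  p(λ) = det(λ I - M) = λ^3 - 101λ^2 + 1806λ.
The constant term is 0, so λ = 0 is a root. Dividing out λ leaves p(λ) = λ(λ^2 - 101λ + 1806). For λ^2 - 101λ + 1806 the discriminant is 2977. It is nonnegative but not a perfect square, so the roots are real and irrational: λ = (101 ± sqrt(2977))/2 ≈ 77.7809, 23.2191.
So the eigenvalues of A^T A are ≈ 0, 23.2191, 77.7809 (all ≥ 0, as they must be for A^T A). The largest is λ_max = (101 + sqrt(2977))/2 ≈ 77.7809, hence ||A||_2 = sqrt(λ_max) = sqrt((101 + sqrt(2977))/2) ≈ 8.8194.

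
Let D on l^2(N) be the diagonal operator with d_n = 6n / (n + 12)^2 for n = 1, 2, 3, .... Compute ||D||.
||D|| = 1/8 (attained at n = 12)

For D diagonal, ||D|| = sup_n |d_n|. Treat f(x) = 6x / (x + 12)^2 for real x > 0. By the quotient rule, f'(x) = 6(12 - x)/(x + 12)^3, which is positive for x < 12 and negative for x > 12. So f has a unique maximum at x = 12, and since 12 is a positive integer, the supremum over n ≥ 1 is attained at n = 12: d_12 = 6·12/(12 + 12)^2 = 6·12/576 = 1/8. Hence ||D|| = 1/8.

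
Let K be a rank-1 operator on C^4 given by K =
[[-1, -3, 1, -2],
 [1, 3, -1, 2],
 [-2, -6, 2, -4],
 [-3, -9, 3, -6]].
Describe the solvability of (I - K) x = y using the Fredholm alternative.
(I - K) is invertible (det(I - K) = 3 ≠ 0), so for every y in C^4 the equation (I - K) x = y has a unique solution.

K has rank 1, so it is an outer product K = u v^T: every row of K is a multiple of one row vector. Reading off the entries, u = (-1, 1, -2, -3) and v = (1, 3, -1, 2) (row i of K equals u_i·v^T). A rank-one matrix u v^T satisfies K u = u (v·u) and kills the (3)-dimensional subspace v^⊥, so its characteristic polynomial is lambda^3 (lambda - v·u) with v·u = tr K = -2. Hence the eigenvalues of I - K are 1 (multiplicity 3) and 1 - (-2) = 3, so det(I - K) = 3. (Direct check: I - K =
[[2, 3, -1, 2],
 [-1, -2, 1, -2],
 [2, 6, -1, 4],
 [3, 9, -3, 7]]
has determinant 3.) The finite-dimensional Fredholm alternative says: either (I - K) is invertible, or ker(I - K) ≠ {0} and then range(I - K) = ker((I - K)^*)^⊥, with dim ker(I - K) = dim ker((I - K)^*). Since det(I - K) ≠ 0, 1 is not an eigenvalue of K and ker(I - K) = {0}, so we are in the first case: for every y there is a unique x = (I - K)^(-1) y. Explicitly, by the Sherman–Morrison formula, (I - u v^T)^(-1) = I + u v^T/(1 - v·u), i.e. (I - K)^(-1) = I + K/(3).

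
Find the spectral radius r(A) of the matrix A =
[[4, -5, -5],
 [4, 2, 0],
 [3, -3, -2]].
r(A) ≈ 5.2525

The eigenvalues of A are the roots of its characteristic polynomial. With M = A (coefficients from the trace, the sum of principal 2x2 minors, and det A):
  p(λ) = det(λ I - M) = λ^3 - 4λ^2 + 31λ - 34.
No integer candidate from the rational root theorem (±divisors of 34) is a root, so the roots are irrational. The cubic discriminant is Δ = -67816 < 0, so there is one real root and a complex-conjugate pair. p(1) = -6 and p(2) = 20 have opposite signs, so a root lies in (1, 2); Newton's method refines it to λ ≈ 1.2324. Dividing out (λ - (1.2324)) leaves approximately λ^2 - 2.7676λ + 27.5893. For λ^2 - 2.7676λ + 27.5893 the discriminant is -102.6973. It is negative, so the remaining roots are the complex-conjugate pair λ ≈ 1.3838 ± 5.067i. Their product equals the constant term, so |λ|^2 ≈ 27.5893 and |λ| ≈ 5.2525.
Thus the eigenvalues (to 4 decimals) are 1.2324 (modulus 1.2324); 1.3838 ± 5.067i (modulus 5.2525). The spectral radius is the largest modulus: r(A) ≈ 5.2525. (Cross-check: r(A) ≤ ||A||_2 ≈ 9.3825; equality holds whenever A is normal, though it can also hold for some non-normal A.)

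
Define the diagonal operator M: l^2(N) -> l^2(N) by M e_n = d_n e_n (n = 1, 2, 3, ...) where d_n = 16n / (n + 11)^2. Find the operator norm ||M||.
||M|| = 4/11 (attained at n = 11)

For M diagonal, ||M|| = sup_n |d_n|. Treat f(x) = 16x / (x + 11)^2 for real x > 0. By the quotient rule, f'(x) = 16(11 - x)/(x + 11)^3, which is positive for x < 11 and negative for x > 11. So f has a unique maximum at x = 11, and since 11 is a positive integer, the supremum over n ≥ 1 is attained at n = 11: d_11 = 16·11/(11 + 11)^2 = 16·11/484 = 4/11. Hence ||M|| = 4/11.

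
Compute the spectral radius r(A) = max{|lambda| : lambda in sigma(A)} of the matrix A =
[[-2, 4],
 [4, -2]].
r(A) = 6

The eigenvalues of A are the roots of its characteristic polynomial. With M = A (coefficients from the trace and determinant):
  p(λ) = det(λ I - M) = λ^2 + 4λ - 12.
For λ^2 + 4λ - 12 the discriminant is 64. It is a perfect square (8^2), so the roots are rational: λ = (-4 ± 8)/2 = 2, -6.
Thus the eigenvalues (to 4 decimals) are 2 (modulus 2); -6 (modulus 6). The spectral radius is the largest modulus: r(A) = 6. (Cross-check: r(A) ≤ ||A||_2 ≈ 6; equality holds whenever A is normal, though it can also hold for some non-normal A.)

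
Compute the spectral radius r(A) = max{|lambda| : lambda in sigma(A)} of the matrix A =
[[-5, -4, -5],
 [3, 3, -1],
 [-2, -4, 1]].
r(A) = (2 + sqrt(56))/2 ≈ 4.7417

The eigenvalues of A are the roots of its characteristic polynomial. With M = A (coefficients from the trace, the sum of principal 2x2 minors, and det A):
  p(λ) = det(λ I - M) = λ^3 + λ^2 - 19λ - 39.
By the rational root theorem any rational root is an integer divisor of 39. Testing λ = -3: p(-3) = -27 + 9 + 57 - 39 = 0, so λ = -3 is a root. Dividing out (λ + 3) leaves p(λ) = (λ + 3)(λ^2 - 2λ - 13). For λ^2 - 2λ - 13 the discriminant is 56. It is nonnegative but not a perfect square, so the roots are real and irrational: λ = (2 ± sqrt(56))/2 ≈ 4.7417, -2.7417.
Thus the eigenvalues (to 4 decimals) are 4.7417 (modulus 4.7417); -2.7417 (modulus 2.7417); -3 (modulus 3). The spectral radius is the largest modulus: r(A) = (2 + sqrt(56))/2 ≈ 4.7417. (Cross-check: r(A) ≤ ||A||_2 ≈ 9.2611; equality holds whenever A is normal, though it can also hold for some non-normal A.)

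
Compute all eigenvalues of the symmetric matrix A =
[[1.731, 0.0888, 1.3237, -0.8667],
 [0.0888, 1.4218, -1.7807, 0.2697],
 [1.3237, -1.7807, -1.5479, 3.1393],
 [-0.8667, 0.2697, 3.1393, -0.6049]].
sigma(A) ≈ {-5, 1, 2, 3}

A is real symmetric, so its spectrum consists of real eigenvalues. Expanding the characteristic polynomial of the displayed matrix gives
  det(λ I - A) = p(λ) = λ^4 + (-1)λ^3 + (-19)λ^2 + (49)λ + (-30).
Solving p(λ) = 0 yields eigenvalues ≈ -5, 1, 2, 3. (A is shown rounded to 4 decimals, so these recover the underlying integer eigenvalues to within that precision.)
Verification: the trace of A = 1 equals the sum of eigenvalues 1, and det(A) ≈ -30.0006 matches the eigenvalue product -30.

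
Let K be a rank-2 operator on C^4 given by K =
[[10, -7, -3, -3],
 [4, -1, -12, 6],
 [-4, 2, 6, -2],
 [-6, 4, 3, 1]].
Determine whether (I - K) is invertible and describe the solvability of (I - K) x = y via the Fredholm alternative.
(I - K) is invertible (det(I - K) = 48 ≠ 0), so for every y in C^4 the equation (I - K) x = y has a unique solution.

K has rank 2 and factors as K = U V^T = u1 v1^T + u2 v2^T with u1 = (2, -1, 0, -1), v1 = (2, -2, 3, -3), u2 = (3, 3, -2, -2), v2 = (2, -1, -3, 1) (multiplying out reproduces the displayed K). The nonzero eigenvalues of U V^T coincide with those of the 2 x 2 matrix G = V^T U = [[v1·u1, v1·u2], [v2·u1, v2·u2]] = [[9, 0], [4, 7]], and by the Sylvester determinant identity det(I_4 - U V^T) = det(I_2 - V^T U) = det([[-8, 0], [-4, -6]]) = (-8)(-6) - (0)(-4) = 48. (Direct check: I - K =
[[-9, 7, 3, 3],
 [-4, 2, 12, -6],
 [4, -2, -5, 2],
 [6, -4, -3, 0]]
has determinant 48.) The finite-dimensional Fredholm alternative says: either (I - K) is invertible, or ker(I - K) ≠ {0} and then range(I - K) = ker((I - K)^*)^⊥, with dim ker(I - K) = dim ker((I - K)^*). Since det(I - K) ≠ 0, 1 is not an eigenvalue of K and ker(I - K) = {0}, so we are in the first case: for every y there is a unique x = (I - K)^(-1) y. (Explicitly, by the Woodbury identity, (I - U V^T)^(-1) = I + U (I_2 - G)^(-1) V^T.)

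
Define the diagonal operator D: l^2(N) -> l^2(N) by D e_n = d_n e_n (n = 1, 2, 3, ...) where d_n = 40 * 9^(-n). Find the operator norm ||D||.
||D|| = 40/9 (attained at n = 1)

For D diagonal, ||D|| = sup_n |d_n|. The sequence d_n = 40 * 9^(-n) is positive and strictly decreasing (ratio 9^(-1) < 1), so the supremum is d_1 = 40/9. Hence ||D|| = 40/9.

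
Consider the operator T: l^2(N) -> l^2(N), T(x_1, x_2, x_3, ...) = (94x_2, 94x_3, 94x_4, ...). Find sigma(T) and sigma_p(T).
sigma(T) = closed disk {z in C : |z| ≤ 94}; sigma_p(T) = open disk {z in C : |z| < 94}

Note T = 94·V where V is the unit left shift (V x)_k = x_{k+1}; so sigma(T) = 94·sigma(V) and ||T|| = 94||V||. ||T x||^2 = 8836sum_{k≥2} |x_k|^2 ≤ 8836||x||^2, with equality on {x : x_1 = 0}, so ||T|| = 94. For any lambda with |lambda| < 94, set r = lambda/94 (|r| < 1); the vector x = (1, r, r^2, ...) is in l^2 and satisfies T x = 94(r, r^2, ...) = lambda x, so lambda is an eigenvalue. On the boundary |lambda| = 94 the geometric series diverges, so no l^2 eigenvector exists, but these lambda lie in the approximate point spectrum. Hence sigma(T) is the closed disk of radius 94 and sigma_p(T) is the open disk.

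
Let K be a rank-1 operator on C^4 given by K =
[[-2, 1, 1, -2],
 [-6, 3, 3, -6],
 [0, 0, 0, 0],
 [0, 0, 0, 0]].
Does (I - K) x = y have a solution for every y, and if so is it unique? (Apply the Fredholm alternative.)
(I - K) is singular (det(I - K) = 0, i.e. 1 ∈ sigma(K)). (I - K) x = y is solvable iff y ⊥ ker((I - K)^*) = span{(-2, 1, 1, -2)}, i.e. iff -2y_1 + y_2 + y_3 - 2y_4 = 0. When solvable, the solutions are x = y + c·(1, 3, 0, 0), c arbitrary (ker(I - K) = span{(1, 3, 0, 0)}, dimension 1).

K has rank 1, so it is an outer product K = u v^T: every row of K is a multiple of one row vector. Reading off the entries, u = (1, 3, 0, 0) and v = (-2, 1, 1, -2) (row i of K equals u_i·v^T). A rank-one matrix u v^T satisfies K u = u (v·u) and kills the (3)-dimensional subspace v^⊥, so its characteristic polynomial is lambda^3 (lambda - v·u) with v·u = tr K = 1. Hence the eigenvalues of I - K are 1 (multiplicity 3) and 1 - (1) = 0, so det(I - K) = 0. (Direct check: I - K =
[[3, -1, -1, 2],
 [6, -2, -3, 6],
 [0, 0, 1, 0],
 [0, 0, 0, 1]]
has determinant 0.) So 1 is an eigenvalue of K and (I - K) is not invertible. The finite-dimensional Fredholm alternative says: either (I - K) is invertible, or ker(I - K) ≠ {0} and then range(I - K) = ker((I - K)^*)^⊥, with dim ker(I - K) = dim ker((I - K)^*). We are in the second case, so we need both kernels. Kernel of I - K: (I - K) u = u - u (v·u) = u - u = 0, so ker(I - K) = span{u} = span{(1, 3, 0, 0)} (it is exactly 1-dimensional because rank(I - K) = 3). Kernel of the adjoint: K is real, so (I - K)^* = I - K^T = I - v u^T, and (I - v u^T) v = v - v (u·v) = 0; hence ker((I - K)^*) = span{v} = span{(-2, 1, 1, -2)}. Therefore (I - K) x = y is solvable iff <y, v> = 0, i.e. iff -2y_1 + y_2 + y_3 - 2y_4 = 0. When this holds, K y = u (v·y) = 0, so (I - K) y = y and x = y is a particular solution; the full solution set is the line x = y + c·u = y + c·(1, 3, 0, 0), c ∈ C.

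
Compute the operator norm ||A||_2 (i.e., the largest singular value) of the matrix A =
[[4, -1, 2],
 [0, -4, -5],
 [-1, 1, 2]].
||A||_2 ≈ 6.8565 (= sqrt(largest eigenvalue of A^T A))

||A||_2 = sigma_max(A) = sqrt(lambda_max(A^T A)). Form the symmetric matrix M = A^T A =
[[17, -5, 6],
 [-5, 18, 20],
 [6, 20, 33]].
Its characteristic polynomial (trace, sum of principal 2x2 minors, determinant of M give the coefficients) is
  p(λ) = det(λ I - M) = λ^3 - 68λ^2 + 1000λ - 625.
No integer candidate from the rational root theorem (±divisors of 625) is a root, so the roots are irrational. The cubic discriminant is Δ = 592373125 > 0, so there are three distinct real roots. p(0) = -625 and p(1) = 308 have opposite signs, so a root lies in (0, 1); Newton's method refines it to λ ≈ 0.6538. p(20) = 175 and p(21) = -352 have opposite signs, so a root lies in (20, 21); Newton's method refines it to λ ≈ 20.3349. p(47) = -14 and p(48) = 1295 have opposite signs, so a root lies in (47, 48); Newton's method refines it to λ ≈ 47.0113. Check (Vieta): the three roots sum to 68, matching tr M = 68.
So the eigenvalues of A^T A are ≈ 0.6538, 20.3349, 47.0113 (all ≥ 0, as they must be for A^T A). The largest is λ_max ≈ 47.0113, hence ||A||_2 = sqrt(λ_max) ≈ 6.8565.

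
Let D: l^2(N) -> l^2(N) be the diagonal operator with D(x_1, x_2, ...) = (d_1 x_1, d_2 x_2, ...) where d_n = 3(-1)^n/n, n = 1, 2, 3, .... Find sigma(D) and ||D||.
sigma(D) = {3(-1)^n/n : n ≥ 1} ∪ {0}; ||D|| = 3

A bounded diagonal operator on l^2 with diagonal entries d_n has spectrum equal to the closure of {d_n : n ≥ 1}: every d_n is an eigenvalue (with eigenvector e_n), so {d_n} ⊂ sigma(D); the spectrum is closed, so its closure is too; and for lambda not in the closure, (D - lambda I) has bounded inverse (the diagonal entries 1/(d_n - lambda) are bounded). For our sequence d_n = 3(-1)^n/n, n = 1, 2, 3, ...:
  - {d_n} = {3(-1)^n/n : n ≥ 1}; the only limit point is 0
  - closure = {3(-1)^n/n : n ≥ 1} ∪ {0}
For the norm: a diagonal operator has ||D|| = sup_n |d_n|. Here |d_n| = 3/n is decreasing, so sup_n |d_n| = |d_1| = 3. So ||D|| = 3.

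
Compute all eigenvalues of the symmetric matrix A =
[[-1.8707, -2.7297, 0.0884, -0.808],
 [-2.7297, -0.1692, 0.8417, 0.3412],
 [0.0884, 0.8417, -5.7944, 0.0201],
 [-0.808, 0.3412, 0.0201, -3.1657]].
sigma(A) ≈ {-6, -4, -3, 2}

A is real symmetric, so its spectrum consists of real eigenvalues. Expanding the characteristic polynomial of the displayed matrix gives
  det(λ I - A) = p(λ) = λ^4 + (11)λ^3 + (28)λ^2 + (-35.9977)λ + (-143.9969).
Solving p(λ) = 0 yields eigenvalues ≈ -6, -4, -3, 2. (A is shown rounded to 4 decimals, so these recover the underlying integer eigenvalues to within that precision.)
Verification: the trace of A = -11 equals the sum of eigenvalues -11, and det(A) ≈ -143.9969 matches the eigenvalue product -144.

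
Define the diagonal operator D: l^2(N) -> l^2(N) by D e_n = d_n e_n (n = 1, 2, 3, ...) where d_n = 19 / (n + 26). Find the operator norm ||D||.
||D|| = 19/27 (attained at n = 1)

For D diagonal, ||D|| = sup_n |d_n| = sup_n 19/(n + 26). This is positive and strictly decreasing in n, so the supremum is attained at n = 1: d_1 = 19/(1 + 26) = 19/27. Hence ||D|| = 19/27.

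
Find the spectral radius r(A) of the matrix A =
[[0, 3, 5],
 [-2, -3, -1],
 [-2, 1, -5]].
r(A) = 4

The eigenvalues of A are the roots of its characteristic polynomial. With M = A (coefficients from the trace, the sum of principal 2x2 minors, and det A):
  p(λ) = det(λ I - M) = λ^3 + 8λ^2 + 32λ + 64.
By the rational root theorem any rational root is an integer divisor of 64. Testing λ = -4: p(-4) = -64 + 128 - 128 + 64 = 0, so λ = -4 is a root. Dividing out (λ + 4) leaves p(λ) = (λ + 4)(λ^2 + 4λ + 16). For λ^2 + 4λ + 16 the discriminant is -48. It is negative, so the roots are the complex-conjugate pair λ = -2 ± (sqrt(48)/2) i ≈ -2 ± 3.4641i. For a conjugate pair the product of the roots equals the constant term, so |λ|^2 = 16 and |λ| = sqrt(16) = 4.
Thus the eigenvalues (to 4 decimals) are -2 ± 3.4641i (modulus 4); -4 (modulus 4). The spectral radius is the largest modulus: r(A) = 4. (Cross-check: r(A) ≤ ||A||_2 ≈ 7.6659; equality holds whenever A is normal, though it can also hold for some non-normal A.)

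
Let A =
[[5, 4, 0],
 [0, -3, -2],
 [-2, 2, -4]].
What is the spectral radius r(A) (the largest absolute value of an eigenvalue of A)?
r(A) ≈ 5.2014

The eigenvalues of A are the roots of its characteristic polynomial. With M = A (coefficients from the trace, the sum of principal 2x2 minors, and det A):
  p(λ) = det(λ I - M) = λ^3 + 2λ^2 - 19λ - 96.
No integer candidate from the rational root theorem (±divisors of 96) is a root, so the roots are irrational. The cubic discriminant is Δ = -151216 < 0, so there is one real root and a complex-conjugate pair. p(5) = -16 and p(6) = 78 have opposite signs, so a root lies in (5, 6); Newton's method refines it to λ ≈ 5.2014. Dividing out (λ - (5.2014)) leaves approximately λ^2 + 7.2014λ + 18.4567. For λ^2 + 7.2014λ + 18.4567 the discriminant is -21.9675. It is negative, so the remaining roots are the complex-conjugate pair λ ≈ -3.6007 ± 2.3435i. Their product equals the constant term, so |λ|^2 ≈ 18.4567 and |λ| ≈ 4.2961.
Thus the eigenvalues (to 4 decimals) are 5.2014 (modulus 5.2014); -3.6007 ± 2.3435i (modulus 4.2961). The spectral radius is the largest modulus: r(A) ≈ 5.2014. (Cross-check: r(A) ≤ ||A||_2 ≈ 6.7634; equality holds whenever A is normal, though it can also hold for some non-normal A.)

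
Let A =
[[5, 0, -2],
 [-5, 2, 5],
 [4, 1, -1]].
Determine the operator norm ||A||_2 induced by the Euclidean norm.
||A||_2 ≈ 9.596 (= sqrt(largest eigenvalue of A^T A))

||A||_2 = sigma_max(A) = sqrt(lambda_max(A^T A)). Form the symmetric matrix M = A^T A =
[[66, -6, -39],
 [-6, 5, 9],
 [-39, 9, 30]].
Its characteristic polynomial (trace, sum of principal 2x2 minors, determinant of M give the coefficients) is
  p(λ) = det(λ I - M) = λ^3 - 101λ^2 + 822λ - 81.
No integer candidate from the rational root theorem (±divisors of 81) is a root, so the roots are irrational. The cubic discriminant is Δ = 4458054897 > 0, so there are three distinct real roots. p(0) = -81 and p(1) = 641 have opposite signs, so a root lies in (0, 1); Newton's method refines it to λ ≈ 0.0998. p(8) = 543 and p(9) = -135 have opposite signs, so a root lies in (8, 9); Newton's method refines it to λ ≈ 8.8174. p(92) = -633 and p(93) = 7173 have opposite signs, so a root lies in (92, 93); Newton's method refines it to λ ≈ 92.0828. Check (Vieta): the three roots sum to 101, matching tr M = 101.
So the eigenvalues of A^T A are ≈ 0.0998, 8.8174, 92.0828 (all ≥ 0, as they must be for A^T A). The largest is λ_max ≈ 92.0828, hence ||A||_2 = sqrt(λ_max) ≈ 9.596.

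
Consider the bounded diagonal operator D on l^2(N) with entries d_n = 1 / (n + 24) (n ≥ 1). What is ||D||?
||D|| = 1/25 (attained at n = 1)

For D diagonal, ||D|| = sup_n |d_n| = sup_n 1/(n + 24). This is positive and strictly decreasing in n, so the supremum is attained at n = 1: d_1 = 1/(1 + 24) = 1/25. Hence ||D|| = 1/25.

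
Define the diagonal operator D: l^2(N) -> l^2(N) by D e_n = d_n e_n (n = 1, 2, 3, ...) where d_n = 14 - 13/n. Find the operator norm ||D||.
||D|| = 14

For a diagonal operator on l^2 with entries d_n, ||D|| = sup_n |d_n|. Here d_1 = 1, d_2 = 15/2, ..., and d_n = 14 - 13/n increases monotonically toward 14. All terms lie in [1, 14), so |d_n| = d_n and the supremum is the limit 14, which is not attained by any individual d_n. Hence ||D|| = 14.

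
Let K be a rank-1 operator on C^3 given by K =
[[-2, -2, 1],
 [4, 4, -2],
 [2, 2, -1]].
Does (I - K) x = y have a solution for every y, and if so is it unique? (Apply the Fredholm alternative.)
(I - K) is singular (det(I - K) = 0, i.e. 1 ∈ sigma(K)). (I - K) x = y is solvable iff y ⊥ ker((I - K)^*) = span{(2, 2, -1)}, i.e. iff 2y_1 + 2y_2 - y_3 = 0. When solvable, the solutions are x = y + c·(-1, 2, 1), c arbitrary (ker(I - K) = span{(-1, 2, 1)}, dimension 1).

K has rank 1, so it is an outer product K = u v^T: every row of K is a multiple of one row vector. Reading off the entries, u = (-1, 2, 1) and v = (2, 2, -1) (row i of K equals u_i·v^T). A rank-one matrix u v^T satisfies K u = u (v·u) and kills the (2)-dimensional subspace v^⊥, so its characteristic polynomial is lambda^2 (lambda - v·u) with v·u = tr K = 1. Hence the eigenvalues of I - K are 1 (multiplicity 2) and 1 - (1) = 0, so det(I - K) = 0. (Direct check: I - K =
[[3, 2, -1],
 [-4, -3, 2],
 [-2, -2, 2]]
has determinant 0.) So 1 is an eigenvalue of K and (I - K) is not invertible. The finite-dimensional Fredholm alternative says: either (I - K) is invertible, or ker(I - K) ≠ {0} and then range(I - K) = ker((I - K)^*)^⊥, with dim ker(I - K) = dim ker((I - K)^*). We are in the second case, so we need both kernels. Kernel of I - K: (I - K) u = u - u (v·u) = u - u = 0, so ker(I - K) = span{u} = span{(-1, 2, 1)} (it is exactly 1-dimensional because rank(I - K) = 2). Kernel of the adjoint: K is real, so (I - K)^* = I - K^T = I - v u^T, and (I - v u^T) v = v - v (u·v) = 0; hence ker((I - K)^*) = span{v} = span{(2, 2, -1)}. Therefore (I - K) x = y is solvable iff <y, v> = 0, i.e. iff 2y_1 + 2y_2 - y_3 = 0. When this holds, K y = u (v·y) = 0, so (I - K) y = y and x = y is a particular solution; the full solution set is the line x = y + c·u = y + c·(-1, 2, 1), c ∈ C.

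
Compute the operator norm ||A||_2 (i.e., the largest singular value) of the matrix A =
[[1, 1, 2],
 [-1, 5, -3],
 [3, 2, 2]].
||A||_2 ≈ 5.9285 (= sqrt(largest eigenvalue of A^T A))

||A||_2 = sigma_max(A) = sqrt(lambda_max(A^T A)). Form the symmetric matrix M = A^T A =
[[11, 2, 11],
 [2, 30, -9],
 [11, -9, 17]].
Its characteristic polynomial (trace, sum of principal 2x2 minors, determinant of M give the coefficients) is
  p(λ) = det(λ I - M) = λ^3 - 58λ^2 + 821λ - 625.
No integer candidate from the rational root theorem (±divisors of 625) is a root, so the roots are irrational. The cubic discriminant is Δ = 91298905 > 0, so there are three distinct real roots. p(0) = -625 and p(1) = 139 have opposite signs, so a root lies in (0, 1); Newton's method refines it to λ ≈ 0.8066. p(22) = 13 and p(23) = -257 have opposite signs, so a root lies in (22, 23); Newton's method refines it to λ ≈ 22.0467. p(35) = -65 and p(36) = 419 have opposite signs, so a root lies in (35, 36); Newton's method refines it to λ ≈ 35.1468. Check (Vieta): the three roots sum to 58, matching tr M = 58.
So the eigenvalues of A^T A are ≈ 0.8066, 22.0467, 35.1468 (all ≥ 0, as they must be for A^T A). The largest is λ_max ≈ 35.1468, hence ||A||_2 = sqrt(λ_max) ≈ 5.9285.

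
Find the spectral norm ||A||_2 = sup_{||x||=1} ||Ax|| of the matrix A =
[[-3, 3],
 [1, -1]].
||A||_2 = sqrt(20) ≈ 4.4721 (= sqrt(largest eigenvalue of A^T A))

||A||_2 = sigma_max(A) = sqrt(lambda_max(A^T A)). Form the symmetric matrix M = A^T A =
[[10, -10],
 [-10, 10]].
Its characteristic polynomial (trace, determinant of M give the coefficients) is
  p(λ) = det(λ I - M) = λ^2 - 20λ.
For λ^2 - 20λ the discriminant is 400. It is a perfect square (20^2), so the roots are rational: λ = (20 ± 20)/2 = 20, 0.
So the eigenvalues of A^T A are ≈ 0, 20 (all ≥ 0, as they must be for A^T A). The largest is λ_max = 20, hence ||A||_2 = sqrt(λ_max) = sqrt(20) ≈ 4.4721.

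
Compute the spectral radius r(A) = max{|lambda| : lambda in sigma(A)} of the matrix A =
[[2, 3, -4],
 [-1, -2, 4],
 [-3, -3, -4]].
r(A) = 4

The eigenvalues of A are the roots of its characteristic polynomial. With M = A (coefficients from the trace, the sum of principal 2x2 minors, and det A):
  p(λ) = det(λ I - M) = λ^3 + 4λ^2 - λ - 4.
By the rational root theorem any rational root is an integer divisor of 4. Testing λ = -4: p(-4) = -64 + 64 + 4 - 4 = 0, so λ = -4 is a root. Dividing out (λ + 4) leaves p(λ) = (λ + 4)(λ^2 - 1). For λ^2 - 1 the discriminant is 4. It is a perfect square (2^2), so the roots are rational: λ = (0 ± 2)/2 = 1, -1.
Thus the eigenvalues (to 4 decimals) are 1 (modulus 1); -1 (modulus 1); -4 (modulus 4). The spectral radius is the largest modulus: r(A) = 4. (Cross-check: r(A) ≤ ||A||_2 ≈ 7.1426; equality holds whenever A is normal, though it can also hold for some non-normal A.)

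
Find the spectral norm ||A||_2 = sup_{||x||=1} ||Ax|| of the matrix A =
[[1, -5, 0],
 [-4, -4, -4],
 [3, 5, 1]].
||A||_2 ≈ 9.4441 (= sqrt(largest eigenvalue of A^T A))

||A||_2 = sigma_max(A) = sqrt(lambda_max(A^T A)). Form the symmetric matrix M = A^T A =
[[26, 26, 19],
 [26, 66, 21],
 [19, 21, 17]].
Its characteristic polynomial (trace, sum of principal 2x2 minors, determinant of M give the coefficients) is
  p(λ) = det(λ I - M) = λ^3 - 109λ^2 + 1802λ - 3136.
No integer candidate from the rational root theorem (±divisors of 3136) is a root, so the roots are irrational. The cubic discriminant is Δ = 9751212388 > 0, so there are three distinct real roots. p(1) = -1442 and p(2) = 40 have opposite signs, so a root lies in (1, 2); Newton's method refines it to λ ≈ 1.971. p(17) = 910 and p(18) = -184 have opposite signs, so a root lies in (17, 18); Newton's method refines it to λ ≈ 17.8388. p(89) = -1178 and p(90) = 5144 have opposite signs, so a root lies in (89, 90); Newton's method refines it to λ ≈ 89.1902. Check (Vieta): the three roots sum to 109, matching tr M = 109.
So the eigenvalues of A^T A are ≈ 1.971, 17.8388, 89.1902 (all ≥ 0, as they must be for A^T A). The largest is λ_max ≈ 89.1902, hence ||A||_2 = sqrt(λ_max) ≈ 9.4441.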